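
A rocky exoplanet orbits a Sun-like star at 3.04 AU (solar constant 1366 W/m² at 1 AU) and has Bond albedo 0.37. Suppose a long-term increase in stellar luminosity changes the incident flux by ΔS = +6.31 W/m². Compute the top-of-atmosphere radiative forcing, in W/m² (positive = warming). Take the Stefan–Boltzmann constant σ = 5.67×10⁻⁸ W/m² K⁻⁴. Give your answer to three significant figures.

0.994 W/m²

By the inverse-square law, S = 1366/3.04² = 147.8 W/m².
Only a fraction (1−α) is absorbed and it's spread over 4πR², so ΔF = (1−α)ΔS/4 = 0.9938 W/m².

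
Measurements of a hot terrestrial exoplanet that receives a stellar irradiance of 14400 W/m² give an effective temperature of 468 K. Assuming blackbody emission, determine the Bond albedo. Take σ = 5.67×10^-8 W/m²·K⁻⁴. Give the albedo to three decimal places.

Energy balance: S(1−α)/4 = σT⁴, so 1−α = 4σT⁴/S.
4σT⁴ = 4·5.67×10⁻⁸·(468)⁴ = 10880 W/m².
Hence α = 1 − 10880/14400 = 0.2444.

0.244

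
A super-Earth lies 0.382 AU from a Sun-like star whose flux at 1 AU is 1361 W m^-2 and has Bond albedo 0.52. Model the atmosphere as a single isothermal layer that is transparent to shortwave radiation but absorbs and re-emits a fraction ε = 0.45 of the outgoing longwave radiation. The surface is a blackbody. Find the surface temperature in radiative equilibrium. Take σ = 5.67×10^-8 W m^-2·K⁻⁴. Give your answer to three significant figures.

By the inverse-square law, S = 1361/0.382² = 9327 W m^-2.
Effective emission temperature (TOA balance): σT_e⁴ = S(1−α)/4 = 1119 W m^-2 → T_e = 374.8 K.
Surface balance with a leaky layer gives σT_s⁴ = σT_e⁴·2/(2−ε), so T_s = T_e·[2/(2−0.45)]^(1/4) = 399.5 K.

399 kelvin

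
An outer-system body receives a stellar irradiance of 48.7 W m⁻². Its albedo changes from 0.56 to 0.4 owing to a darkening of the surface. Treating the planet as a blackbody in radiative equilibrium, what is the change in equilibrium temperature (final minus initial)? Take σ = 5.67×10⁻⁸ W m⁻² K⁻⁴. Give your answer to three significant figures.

7.95 K

Before: T₁ = [48.70·0.44/(4σ)]^(1/4) = 98.59 K.
After:  T₂ = [48.70·0.6/(4σ)]^(1/4) = 106.5 K.
Change: 106.5 − 98.59 = 7.949 K.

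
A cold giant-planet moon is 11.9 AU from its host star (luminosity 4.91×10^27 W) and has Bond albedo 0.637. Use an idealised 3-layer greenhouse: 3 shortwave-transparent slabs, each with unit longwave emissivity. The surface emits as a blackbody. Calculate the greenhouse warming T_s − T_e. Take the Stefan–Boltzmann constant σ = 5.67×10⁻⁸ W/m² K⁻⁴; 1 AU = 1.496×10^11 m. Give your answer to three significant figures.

Orbital distance: d = 11.9 AU = 1.780×10^12 m.
S = L/(4πd²) = 123.3 W/m².
OLR = S(1−α)/4 = 11.19 W/m²; the top layer radiates at T_e = 118.5 K.
Surface: T_s = (4)^¼·T_e = 167.6 K.
So the greenhouse effect raises the surface by 167.6 − 118.5 = 49.09 K.

49.1 K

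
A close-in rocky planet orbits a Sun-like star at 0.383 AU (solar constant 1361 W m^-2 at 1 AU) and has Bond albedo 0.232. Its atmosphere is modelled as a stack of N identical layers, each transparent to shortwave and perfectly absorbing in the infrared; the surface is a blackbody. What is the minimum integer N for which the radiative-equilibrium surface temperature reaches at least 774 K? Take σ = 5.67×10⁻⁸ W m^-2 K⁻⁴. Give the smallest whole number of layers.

Irradiance scales as 1/d², so S = 1361 W m^-2 × (1/0.383)² = 9278 W m^-2.
OLR = S(1−α)/4 = 1781 W m^-2; the top layer radiates at T_e = 421.0 K.
Need (N+1)T_e⁴ ≥ T_s⁴, i.e. N+1 ≥ (774/421.0)⁴ = 11.423.
The minimum whole number is N = 11.

11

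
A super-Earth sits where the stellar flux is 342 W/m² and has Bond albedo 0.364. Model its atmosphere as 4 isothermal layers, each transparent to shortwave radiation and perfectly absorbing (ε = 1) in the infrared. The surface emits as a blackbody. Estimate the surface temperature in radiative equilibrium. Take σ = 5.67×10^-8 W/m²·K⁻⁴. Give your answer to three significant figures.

263 kelvin

OLR = S(1−α)/4 = 54.38 W/m²; the top layer radiates at T_e = 176.0 K.
With N = 4 opaque layers, T_s = (N+1)^(1/4)·T_e = 5^(1/4)·176.0 = 263.1 K.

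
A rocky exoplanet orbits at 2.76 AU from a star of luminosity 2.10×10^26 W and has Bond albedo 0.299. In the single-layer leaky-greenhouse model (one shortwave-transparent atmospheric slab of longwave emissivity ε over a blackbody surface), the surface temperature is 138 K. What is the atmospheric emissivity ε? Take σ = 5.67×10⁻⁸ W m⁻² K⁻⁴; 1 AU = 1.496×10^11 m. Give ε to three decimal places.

0.329

Orbital distance: d = 2.76 AU = 4.129×10^11 m.
Flux at the orbit: S = L/(4πd²) = 2.10×10^26/(4π·(4.13×10^11)²) = 98.02 W m⁻².
Effective temperature: T_e = [S(1−α)/(4σ)]^(1/4) = 131.9 K.
Since (2−ε)/2 = (T_e/T_s)⁴ = 0.8354, ε = 0.3292.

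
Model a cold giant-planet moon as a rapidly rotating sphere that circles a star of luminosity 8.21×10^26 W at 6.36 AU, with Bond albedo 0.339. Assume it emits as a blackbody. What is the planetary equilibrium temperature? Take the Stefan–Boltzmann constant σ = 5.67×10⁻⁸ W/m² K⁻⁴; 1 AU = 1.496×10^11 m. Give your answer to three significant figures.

120 K

Orbital distance: d = 6.36 AU = 9.515×10^11 m.
Flux at the orbit: S = L/(4πd²) = 8.21×10^26/(4π·(9.51×10^11)²) = 72.17 W/m².
Averaging over the sphere, the absorbed flux is S(1−α)/4 = 11.93 W/m².
Balancing against σT⁴: T = (11.93/5.67×10⁻⁸)^(1/4) = 120.4 K.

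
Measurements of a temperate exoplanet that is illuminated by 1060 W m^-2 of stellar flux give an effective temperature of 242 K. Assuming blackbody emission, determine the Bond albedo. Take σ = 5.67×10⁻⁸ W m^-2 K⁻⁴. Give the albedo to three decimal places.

Rearranging the radiative balance, α = 1 − 4σT⁴/S.
4σT⁴ = 4·5.67×10⁻⁸·(242)⁴ = 777.9 W m^-2.
Hence α = 1 − 777.9/1060 = 0.2662.

0.266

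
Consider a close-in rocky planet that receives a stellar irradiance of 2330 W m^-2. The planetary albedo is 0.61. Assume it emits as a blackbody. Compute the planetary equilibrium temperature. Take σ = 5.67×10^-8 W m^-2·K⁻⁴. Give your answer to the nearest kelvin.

Absorbed flux (global mean): S(1−α)/4 = 2330·0.39/4 = 227.2 W m^-2.
In equilibrium σT⁴ equals this, so T = 251.6 K.

252 kelvin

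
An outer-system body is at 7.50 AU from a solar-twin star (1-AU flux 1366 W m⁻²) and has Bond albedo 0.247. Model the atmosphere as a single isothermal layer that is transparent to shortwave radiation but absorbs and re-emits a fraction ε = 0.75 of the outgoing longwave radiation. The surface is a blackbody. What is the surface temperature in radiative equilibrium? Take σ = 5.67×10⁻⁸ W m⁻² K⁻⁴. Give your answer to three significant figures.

Flux at the orbit: S = 1366/(7.50)² = 24.28 W m⁻².
Effective emission temperature (TOA balance): σT_e⁴ = S(1−α)/4 = 4.572 W m⁻² → T_e = 94.76 K.
Surface balance with a leaky layer gives σT_s⁴ = σT_e⁴·2/(2−ε), so T_s = T_e·[2/(2−0.75)]^(1/4) = 106.6 K.

107 K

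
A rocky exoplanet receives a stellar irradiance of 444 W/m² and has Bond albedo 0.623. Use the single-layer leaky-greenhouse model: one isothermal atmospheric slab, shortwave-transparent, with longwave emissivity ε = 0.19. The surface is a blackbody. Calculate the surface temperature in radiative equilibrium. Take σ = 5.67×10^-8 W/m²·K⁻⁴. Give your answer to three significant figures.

169 K

Effective emission temperature (TOA balance): σT_e⁴ = S(1−α)/4 = 41.85 W/m² → T_e = 164.8 K.
Surface balance with a leaky layer gives σT_s⁴ = σT_e⁴·2/(2−ε), so T_s = T_e·[2/(2−0.19)]^(1/4) = 169.0 K.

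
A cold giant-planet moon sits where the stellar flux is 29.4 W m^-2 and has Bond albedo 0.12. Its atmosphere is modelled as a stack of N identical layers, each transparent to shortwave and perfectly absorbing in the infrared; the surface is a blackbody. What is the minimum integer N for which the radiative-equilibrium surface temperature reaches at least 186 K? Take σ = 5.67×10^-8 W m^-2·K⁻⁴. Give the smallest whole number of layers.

Top-of-atmosphere balance: σT_e⁴ = S(1−α)/4 = 6.468 W m^-2 → T_e = 103.3 K.
Need (N+1)T_e⁴ ≥ T_s⁴, i.e. N+1 ≥ (186/103.3)⁴ = 10.492.
The minimum whole number is N = 10.

10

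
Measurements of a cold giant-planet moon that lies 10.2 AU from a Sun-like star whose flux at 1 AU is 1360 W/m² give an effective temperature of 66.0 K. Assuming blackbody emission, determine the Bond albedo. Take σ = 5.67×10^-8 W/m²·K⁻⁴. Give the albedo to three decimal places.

0.671

Irradiance scales as 1/d², so S = 1360 W/m² × (1/10.2)² = 13.07 W/m².
Energy balance: S(1−α)/4 = σT⁴, so 1−α = 4σT⁴/S.
σT⁴ = 1.076 W/m², so 4σT⁴ = 4.303 W/m².
Hence α = 1 − 4.303/13.07 = 0.6708.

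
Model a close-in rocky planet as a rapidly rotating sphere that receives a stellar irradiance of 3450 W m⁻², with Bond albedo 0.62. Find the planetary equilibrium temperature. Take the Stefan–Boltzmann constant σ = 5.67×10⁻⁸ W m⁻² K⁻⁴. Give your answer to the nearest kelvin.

Averaging over the sphere, the absorbed flux is S(1−α)/4 = 327.8 W m⁻².
In equilibrium σT⁴ equals this, so T = 275.7 K.

276 kelvin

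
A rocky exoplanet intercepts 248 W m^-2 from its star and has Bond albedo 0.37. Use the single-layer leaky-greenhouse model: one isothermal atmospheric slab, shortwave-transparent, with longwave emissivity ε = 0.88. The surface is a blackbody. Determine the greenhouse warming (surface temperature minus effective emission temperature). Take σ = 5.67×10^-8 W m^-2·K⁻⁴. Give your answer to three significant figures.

At the top of the atmosphere, σT_e⁴ = S(1−α)/4 = 39.06 W m^-2, giving T_e = 162.0 K.
Surface balance with a leaky layer gives σT_s⁴ = σT_e⁴·2/(2−ε), so T_s = T_e·[2/(2−0.88)]^(1/4) = 187.3 K.
T_s − T_e = 187.3 − 162.0 = 25.27 K.

25.3 K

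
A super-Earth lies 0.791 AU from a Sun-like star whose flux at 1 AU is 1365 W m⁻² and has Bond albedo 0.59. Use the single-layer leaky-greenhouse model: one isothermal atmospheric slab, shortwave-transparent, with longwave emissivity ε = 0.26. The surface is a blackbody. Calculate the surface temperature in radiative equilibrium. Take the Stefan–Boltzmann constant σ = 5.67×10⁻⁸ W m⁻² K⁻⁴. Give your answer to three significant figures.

Irradiance scales as 1/d², so S = 1365 W m⁻² × (1/0.791)² = 2182 W m⁻².
At the top of the atmosphere, σT_e⁴ = S(1−α)/4 = 223.6 W m⁻², giving T_e = 250.6 K.
The surface balance (absorbed SW + ε·downward IR = σT_s⁴) with T_a⁴ = T_s⁴/2 reduces to T_s = T_e·[2/(2−ε)]^¼ = 259.5 K.

259 K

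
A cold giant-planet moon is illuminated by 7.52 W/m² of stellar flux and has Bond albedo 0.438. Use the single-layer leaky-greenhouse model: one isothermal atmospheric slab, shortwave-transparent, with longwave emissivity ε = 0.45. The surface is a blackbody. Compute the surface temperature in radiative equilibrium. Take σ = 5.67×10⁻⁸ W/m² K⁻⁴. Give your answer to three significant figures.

The planet radiates to space at T_e = [S(1−α)/(4σ)]^(1/4) = 65.70 K.
For a single slab of emissivity ε, T_s⁴ = 2T_e⁴/(2−ε); thus T_s = 65.70·(1.29)^(1/4) = 70.02 K.

70.0 K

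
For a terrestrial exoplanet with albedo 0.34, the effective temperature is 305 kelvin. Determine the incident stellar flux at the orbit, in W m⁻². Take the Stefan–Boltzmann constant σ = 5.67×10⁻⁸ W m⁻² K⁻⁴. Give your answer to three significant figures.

Invert the energy balance for S: S = 4σT⁴/(1−α).
The emitted flux is σT⁴ = 490.7 W m⁻².
S = 4·490.7/0.66 = 2974 W m⁻².

2970 W m⁻²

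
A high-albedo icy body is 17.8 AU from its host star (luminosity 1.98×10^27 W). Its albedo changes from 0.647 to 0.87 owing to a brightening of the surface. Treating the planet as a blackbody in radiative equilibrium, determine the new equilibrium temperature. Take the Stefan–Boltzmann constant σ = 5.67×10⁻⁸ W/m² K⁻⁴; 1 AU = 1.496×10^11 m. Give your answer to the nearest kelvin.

d = 17.8 × 1.496×10^11 m = 2.663×10^12 m.
Spreading L over a sphere of radius d: S = 1.98×10^27/(4π·2.66×10^12²) = 22.22 W/m².
New equilibrium: T₂ = [(1−0.87)·22.22/(4σ)]^(1/4) = 59.74 K.

60 kelvin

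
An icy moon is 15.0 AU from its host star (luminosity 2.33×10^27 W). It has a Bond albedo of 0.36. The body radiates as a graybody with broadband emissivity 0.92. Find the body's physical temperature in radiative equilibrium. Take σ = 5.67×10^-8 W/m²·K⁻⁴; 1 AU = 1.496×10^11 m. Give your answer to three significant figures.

Orbital distance: d = 15.0 AU = 2.244×10^12 m.
Spreading L over a sphere of radius d: S = 2.33×10^27/(4π·2.24×10^12²) = 36.82 W/m².
Averaging over the sphere, the absorbed flux is S(1−α)/4 = 5.891 W/m².
Radiative balance εσT⁴ = 5.891 gives T = [5.891/(0.92·σ)]^(1/4) = 103.1 K.

103 K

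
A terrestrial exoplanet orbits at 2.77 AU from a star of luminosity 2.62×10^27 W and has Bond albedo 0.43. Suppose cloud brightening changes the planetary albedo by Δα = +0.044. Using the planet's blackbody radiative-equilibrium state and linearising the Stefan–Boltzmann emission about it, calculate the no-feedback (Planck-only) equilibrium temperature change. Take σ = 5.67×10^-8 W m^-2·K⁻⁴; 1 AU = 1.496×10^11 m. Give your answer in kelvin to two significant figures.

-4.5 K

Orbital distance: d = 2.77 AU = 4.144×10^11 m.
Flux at the orbit: S = L/(4πd²) = 2.62×10^27/(4π·(4.14×10^11)²) = 1214 W m^-2.
The baseline emission temperature is T_e = 235.0 K.
TOA radiative forcing: ΔF = −S·Δα/4 = −1214·(+0.044)/4 = -13.36 W m^-2.
The Planck feedback parameter is 4σT_e³ = 2.945 W m^-2/K.
So ΔT₀ = -13.36/2.945 = -4.54 K.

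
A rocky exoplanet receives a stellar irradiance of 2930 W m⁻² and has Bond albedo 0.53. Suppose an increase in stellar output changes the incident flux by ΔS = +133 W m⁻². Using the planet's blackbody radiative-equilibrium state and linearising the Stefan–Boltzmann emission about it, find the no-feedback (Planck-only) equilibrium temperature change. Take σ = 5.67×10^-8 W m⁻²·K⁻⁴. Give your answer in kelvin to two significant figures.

3.2 K

The baseline emission temperature is T_e = 279.1 K.
TOA radiative forcing: ΔF = (1−α)ΔS/4 = 0.47·(+133)/4 = 15.63 W m⁻².
The Planck feedback parameter is 4σT_e³ = 4.933 W m⁻²/K.
So ΔT₀ = 15.63/4.933 = 3.17 K.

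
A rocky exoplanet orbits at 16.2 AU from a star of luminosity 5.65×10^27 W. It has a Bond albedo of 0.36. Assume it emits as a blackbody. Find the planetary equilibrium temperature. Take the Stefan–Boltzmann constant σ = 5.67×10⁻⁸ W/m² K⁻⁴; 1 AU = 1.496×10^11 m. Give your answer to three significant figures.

Orbital distance: d = 16.2 AU = 2.424×10^12 m.
Flux at the orbit: S = L/(4πd²) = 5.65×10^27/(4π·(2.42×10^12)²) = 76.55 W/m².
The planet absorbs (1−α)S over its disc πR² and re-emits over 4πR², so the mean absorbed flux is (1−0.36)·76.55/4 = 12.25 W/m².
Balancing against σT⁴: T = (12.25/5.67×10⁻⁸)^(1/4) = 121.2 K.

121 K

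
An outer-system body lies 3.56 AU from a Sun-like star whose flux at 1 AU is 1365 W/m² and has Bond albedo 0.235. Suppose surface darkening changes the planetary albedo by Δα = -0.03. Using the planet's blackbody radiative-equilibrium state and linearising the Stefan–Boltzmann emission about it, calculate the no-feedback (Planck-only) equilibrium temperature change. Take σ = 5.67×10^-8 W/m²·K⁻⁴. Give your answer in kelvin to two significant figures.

1.4 kelvin

By the inverse-square law, S = 1365/3.56² = 107.7 W/m².
Reference equilibrium: T_e = [S(1−α)/(4σ)]^(1/4) = 138.1 K.
TOA radiative forcing: ΔF = −S·Δα/4 = −107.7·(-0.03)/4 = 0.8078 W/m².
Linearising σT⁴ gives d(σT⁴)/dT = 4σT_e³ = 0.5968 W/m² per K.
Hence the no-feedback warming is ΔF/(4σT_e³) = 1.35 K.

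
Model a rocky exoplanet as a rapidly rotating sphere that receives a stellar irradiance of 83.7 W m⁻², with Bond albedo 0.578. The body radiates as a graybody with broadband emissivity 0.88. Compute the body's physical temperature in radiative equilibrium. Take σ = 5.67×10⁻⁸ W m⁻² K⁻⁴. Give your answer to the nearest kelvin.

Averaging over the sphere, the absorbed flux is S(1−α)/4 = 8.830 W m⁻².
Radiative balance εσT⁴ = 8.830 gives T = [8.830/(0.88·σ)]^(1/4) = 115.3 K.

115 K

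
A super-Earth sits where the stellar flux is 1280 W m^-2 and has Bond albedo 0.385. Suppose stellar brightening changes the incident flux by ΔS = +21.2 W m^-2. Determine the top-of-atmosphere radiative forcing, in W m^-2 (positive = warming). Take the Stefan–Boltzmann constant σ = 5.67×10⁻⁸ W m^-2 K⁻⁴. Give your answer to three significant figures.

3.26 W m^-2

ΔF = Δ[S(1−α)]/4 = (1−0.385)·+21.2/4 = 3.260 W m^-2.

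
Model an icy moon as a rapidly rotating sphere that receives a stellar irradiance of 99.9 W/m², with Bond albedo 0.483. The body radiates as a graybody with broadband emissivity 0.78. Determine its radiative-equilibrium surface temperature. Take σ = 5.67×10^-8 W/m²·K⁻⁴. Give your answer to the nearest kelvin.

131 K

Absorbed flux (global mean): S(1−α)/4 = 99.90·0.517/4 = 12.91 W/m².
Radiative balance εσT⁴ = 12.91 gives T = [12.91/(0.78·σ)]^(1/4) = 130.7 K.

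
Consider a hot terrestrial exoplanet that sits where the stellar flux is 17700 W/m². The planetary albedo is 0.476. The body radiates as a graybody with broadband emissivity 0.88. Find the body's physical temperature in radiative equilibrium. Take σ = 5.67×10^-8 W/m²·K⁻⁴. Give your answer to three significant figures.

464 K

Absorbed flux (global mean): S(1−α)/4 = 17700·0.524/4 = 2319 W/m².
Equating to εσT⁴ with ε = 0.88: T = (2319/0.88σ)^(1/4) = 464.3 K.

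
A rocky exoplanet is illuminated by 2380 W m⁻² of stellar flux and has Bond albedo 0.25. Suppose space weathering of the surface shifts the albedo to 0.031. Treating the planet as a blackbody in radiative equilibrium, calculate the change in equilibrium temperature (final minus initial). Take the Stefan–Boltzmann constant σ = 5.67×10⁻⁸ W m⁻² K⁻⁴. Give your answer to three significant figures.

Before: T₁ = [2380·0.75/(4σ)]^(1/4) = 297.9 K.
After:  T₂ = [2380·0.969/(4σ)]^(1/4) = 317.6 K.
ΔT = T₂ − T₁ = 19.70 K.

19.7 K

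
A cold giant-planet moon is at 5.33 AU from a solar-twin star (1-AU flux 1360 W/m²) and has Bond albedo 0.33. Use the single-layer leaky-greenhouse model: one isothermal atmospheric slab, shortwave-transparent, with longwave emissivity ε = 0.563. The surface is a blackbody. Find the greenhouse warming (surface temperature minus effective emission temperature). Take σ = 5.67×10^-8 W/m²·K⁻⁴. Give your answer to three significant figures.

Flux at the orbit: S = 1360/(5.33)² = 47.87 W/m².
Effective emission temperature (TOA balance): σT_e⁴ = S(1−α)/4 = 8.019 W/m² → T_e = 109.1 K.
Surface balance with a leaky layer gives σT_s⁴ = σT_e⁴·2/(2−ε), so T_s = T_e·[2/(2−0.563)]^(1/4) = 118.4 K.
T_s − T_e = 118.4 − 109.1 = 9.396 K.

9.40 K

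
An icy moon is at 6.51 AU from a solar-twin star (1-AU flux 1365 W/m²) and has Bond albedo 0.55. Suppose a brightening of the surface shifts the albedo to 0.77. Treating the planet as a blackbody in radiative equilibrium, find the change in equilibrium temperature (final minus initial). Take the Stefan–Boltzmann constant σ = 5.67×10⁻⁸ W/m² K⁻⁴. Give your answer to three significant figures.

-13.8 kelvin

Irradiance scales as 1/d², so S = 1365 W/m² × (1/6.51)² = 32.21 W/m².
With α = 0.55, T₁ = 89.41 K.
With α = 0.77, T₂ = 75.60 K.
ΔT = T₂ − T₁ = -13.81 K.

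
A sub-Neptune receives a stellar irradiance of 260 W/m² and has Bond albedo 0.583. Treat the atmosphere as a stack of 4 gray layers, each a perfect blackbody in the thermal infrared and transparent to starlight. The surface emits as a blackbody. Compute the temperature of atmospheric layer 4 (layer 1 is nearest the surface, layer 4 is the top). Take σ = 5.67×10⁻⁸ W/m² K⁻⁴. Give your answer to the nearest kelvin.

148 kelvin

The effective emission temperature is T_e = [S(1−α)/(4σ)]^¼ = 147.9 K.
Each opaque layer satisfies 2T_j⁴ = T_{j−1}⁴ + T_{j+1}⁴, giving T_k⁴ = (N+1−k)T_e⁴.
T_4 = (1)^(1/4)·147.9 = 147.9 K.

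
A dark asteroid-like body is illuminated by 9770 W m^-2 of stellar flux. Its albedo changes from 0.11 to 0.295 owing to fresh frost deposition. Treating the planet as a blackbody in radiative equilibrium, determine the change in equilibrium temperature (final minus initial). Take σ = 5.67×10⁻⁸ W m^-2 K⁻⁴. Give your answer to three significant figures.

-25.0 K

Before: T₁ = [9770·0.89/(4σ)]^(1/4) = 442.5 K.
After:  T₂ = [9770·0.705/(4σ)]^(1/4) = 417.5 K.
Change: 417.5 − 442.5 = -25.04 K.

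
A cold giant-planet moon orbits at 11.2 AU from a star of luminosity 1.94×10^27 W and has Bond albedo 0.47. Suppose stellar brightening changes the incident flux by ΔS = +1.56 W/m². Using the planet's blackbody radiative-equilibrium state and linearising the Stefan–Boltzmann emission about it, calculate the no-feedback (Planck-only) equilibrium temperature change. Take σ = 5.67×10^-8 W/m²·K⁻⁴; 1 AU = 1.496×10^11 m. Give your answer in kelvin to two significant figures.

d = 11.2 × 1.496×10^11 m = 1.676×10^12 m.
Spreading L over a sphere of radius d: S = 1.94×10^27/(4π·1.68×10^12²) = 54.99 W/m².
Unperturbed T_e = [54.99·(1−0.47)/(4σ)]^¼ = 106.5 K.
ΔF = Δ[S(1−α)]/4 = (1−0.47)·+1.56/4 = 0.2067 W/m².
The Planck feedback parameter is 4σT_e³ = 0.2737 W/m²/K.
ΔT₀ = ΔF/λ_P = 0.2067/0.2737 = 0.755 K.

0.76 K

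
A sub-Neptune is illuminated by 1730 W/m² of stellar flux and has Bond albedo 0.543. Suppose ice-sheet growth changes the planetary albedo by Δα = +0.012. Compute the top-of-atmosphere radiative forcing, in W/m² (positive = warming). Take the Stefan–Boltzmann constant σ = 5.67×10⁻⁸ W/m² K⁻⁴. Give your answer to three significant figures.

ΔF = −(S/4)Δα = −(1730/4)×(+0.012) = -5.190 W/m².

-5.19 W/m²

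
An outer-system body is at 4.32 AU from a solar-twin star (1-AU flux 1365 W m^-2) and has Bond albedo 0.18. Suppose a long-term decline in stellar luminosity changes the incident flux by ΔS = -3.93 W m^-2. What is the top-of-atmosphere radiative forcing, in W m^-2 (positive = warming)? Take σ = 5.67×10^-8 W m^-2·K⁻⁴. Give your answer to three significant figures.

-0.806 W m^-2

Flux at the orbit: S = 1365/(4.32)² = 73.14 W m^-2.
Only a fraction (1−α) is absorbed and it's spread over 4πR², so ΔF = (1−α)ΔS/4 = -0.8057 W m^-2.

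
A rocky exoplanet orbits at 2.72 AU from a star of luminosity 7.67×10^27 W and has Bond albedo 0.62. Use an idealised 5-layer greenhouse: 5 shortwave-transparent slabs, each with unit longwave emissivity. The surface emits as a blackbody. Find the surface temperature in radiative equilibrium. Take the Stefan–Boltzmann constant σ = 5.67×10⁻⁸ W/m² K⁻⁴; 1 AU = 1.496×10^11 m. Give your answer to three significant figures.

439 K

Orbital distance: d = 2.72 AU = 4.069×10^11 m.
Flux at the orbit: S = L/(4πd²) = 7.67×10^27/(4π·(4.07×10^11)²) = 3686 W/m².
OLR = S(1−α)/4 = 350.2 W/m²; the top layer radiates at T_e = 280.3 K.
With N = 5 opaque layers, T_s = (N+1)^(1/4)·T_e = 6^(1/4)·280.3 = 438.8 K.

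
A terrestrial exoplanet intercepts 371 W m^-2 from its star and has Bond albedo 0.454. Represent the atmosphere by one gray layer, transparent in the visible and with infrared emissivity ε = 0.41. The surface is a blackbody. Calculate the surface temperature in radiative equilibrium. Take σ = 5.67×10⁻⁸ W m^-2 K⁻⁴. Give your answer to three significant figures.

Effective emission temperature (TOA balance): σT_e⁴ = S(1−α)/4 = 50.64 W m^-2 → T_e = 172.9 K.
Surface balance with a leaky layer gives σT_s⁴ = σT_e⁴·2/(2−ε), so T_s = T_e·[2/(2−0.41)]^(1/4) = 183.1 K.

183 kelvin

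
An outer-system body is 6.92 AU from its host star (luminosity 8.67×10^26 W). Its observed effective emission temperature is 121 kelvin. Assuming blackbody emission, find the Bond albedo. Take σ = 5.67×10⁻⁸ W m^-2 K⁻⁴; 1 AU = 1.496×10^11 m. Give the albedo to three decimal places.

d = 6.92 × 1.496×10^11 m = 1.035×10^12 m.
S = L/(4πd²) = 64.38 W m^-2.
Energy balance: S(1−α)/4 = σT⁴, so 1−α = 4σT⁴/S.
4σT⁴ = 4·5.67×10⁻⁸·(121)⁴ = 48.62 W m^-2.
1−α = 48.62/64.38 = 0.7552, so α = 0.2448.

0.245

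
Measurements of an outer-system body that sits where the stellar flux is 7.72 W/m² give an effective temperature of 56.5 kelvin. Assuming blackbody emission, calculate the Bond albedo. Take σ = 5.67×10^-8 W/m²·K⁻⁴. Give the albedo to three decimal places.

Rearranging the radiative balance, α = 1 − 4σT⁴/S.
4σT⁴ = 4·5.67×10⁻⁸·(56.5)⁴ = 2.311 W/m².
Hence α = 1 − 2.311/7.720 = 0.7006.

0.701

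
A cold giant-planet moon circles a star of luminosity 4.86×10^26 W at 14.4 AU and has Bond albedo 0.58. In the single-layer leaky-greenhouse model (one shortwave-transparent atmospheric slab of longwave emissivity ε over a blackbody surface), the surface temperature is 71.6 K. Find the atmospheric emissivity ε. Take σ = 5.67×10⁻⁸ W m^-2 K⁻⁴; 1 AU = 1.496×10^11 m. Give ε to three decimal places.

0.826

Orbital distance: d = 14.4 AU = 2.154×10^12 m.
S = L/(4πd²) = 8.334 W m^-2.
First, T_e = [8.334·(1−0.58)/(4σ)]^(1/4) = 62.68 K.
Inverting T_s⁴ = 2T_e⁴/(2−ε): (T_e/T_s)⁴ = 0.5872, so ε = 2(1 − 0.5872) = 0.8256.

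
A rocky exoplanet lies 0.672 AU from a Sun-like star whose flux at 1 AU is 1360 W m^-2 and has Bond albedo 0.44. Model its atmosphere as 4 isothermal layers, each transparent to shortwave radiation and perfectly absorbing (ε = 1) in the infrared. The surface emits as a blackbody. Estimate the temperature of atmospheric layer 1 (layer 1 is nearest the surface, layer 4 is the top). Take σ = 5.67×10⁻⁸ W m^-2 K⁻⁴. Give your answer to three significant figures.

415 kelvin

Irradiance scales as 1/d², so S = 1360 W m^-2 × (1/0.672)² = 3012 W m^-2.
Top-of-atmosphere balance: σT_e⁴ = S(1−α)/4 = 421.6 W m^-2 → T_e = 293.7 K.
In the N-layer model, layer k (counted from the surface) has T_k = (N+1−k)^(1/4)·T_e.
T_1 = (4)^(1/4)·293.7 = 415.3 K.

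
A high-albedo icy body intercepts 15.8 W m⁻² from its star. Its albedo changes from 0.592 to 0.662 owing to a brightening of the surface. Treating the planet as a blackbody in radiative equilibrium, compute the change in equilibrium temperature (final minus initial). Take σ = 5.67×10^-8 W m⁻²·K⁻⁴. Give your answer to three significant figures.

Before: T₁ = [15.80·0.408/(4σ)]^(1/4) = 73.02 K.
With α = 0.662, T₂ = 69.66 K.
ΔT = T₂ − T₁ = -3.356 K.

-3.36 K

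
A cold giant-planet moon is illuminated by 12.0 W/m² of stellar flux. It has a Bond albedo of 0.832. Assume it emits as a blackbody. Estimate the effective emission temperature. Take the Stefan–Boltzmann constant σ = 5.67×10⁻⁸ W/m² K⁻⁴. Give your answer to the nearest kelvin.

55 K

Absorbed flux (global mean): S(1−α)/4 = 12.00·0.168/4 = 0.5040 W/m².
Set σT⁴ = 0.5040 → T = (0.5040/σ)^(1/4) = 54.60 K.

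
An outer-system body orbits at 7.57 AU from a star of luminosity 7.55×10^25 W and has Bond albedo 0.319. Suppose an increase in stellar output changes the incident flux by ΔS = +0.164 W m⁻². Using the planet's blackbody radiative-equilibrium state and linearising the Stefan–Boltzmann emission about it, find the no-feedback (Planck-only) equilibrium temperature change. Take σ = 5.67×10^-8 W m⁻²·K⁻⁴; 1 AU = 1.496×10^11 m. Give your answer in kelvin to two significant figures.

0.54 kelvin

Orbital distance: d = 7.57 AU = 1.132×10^12 m.
Spreading L over a sphere of radius d: S = 7.55×10^25/(4π·1.13×10^12²) = 4.685 W m⁻².
The baseline emission temperature is T_e = 61.24 K.
TOA radiative forcing: ΔF = (1−α)ΔS/4 = 0.681·(+0.164)/4 = 0.02792 W m⁻².
The Planck feedback parameter is 4σT_e³ = 0.05209 W m⁻²/K.
Hence the no-feedback warming is ΔF/(4σT_e³) = 0.536 K.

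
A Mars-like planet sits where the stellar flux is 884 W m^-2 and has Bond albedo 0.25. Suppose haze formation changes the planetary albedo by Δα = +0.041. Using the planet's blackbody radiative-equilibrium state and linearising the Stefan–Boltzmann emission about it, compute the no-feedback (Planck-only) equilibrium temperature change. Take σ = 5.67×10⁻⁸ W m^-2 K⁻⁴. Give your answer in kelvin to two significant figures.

The baseline emission temperature is T_e = 232.5 K.
TOA radiative forcing: ΔF = −S·Δα/4 = −884.0·(+0.041)/4 = -9.061 W m^-2.
Planck response: λ_P = 4σT_e³ = 4·5.67×10⁻⁸·(232.5)³ = 2.851 W m^-2/K.
So ΔT₀ = -9.061/2.851 = -3.18 K.

-3.2 K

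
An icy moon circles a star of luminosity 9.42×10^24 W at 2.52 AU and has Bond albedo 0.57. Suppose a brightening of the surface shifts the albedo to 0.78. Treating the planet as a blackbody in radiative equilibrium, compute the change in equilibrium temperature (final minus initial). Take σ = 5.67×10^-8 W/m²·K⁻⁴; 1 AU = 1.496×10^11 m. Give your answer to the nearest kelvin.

-9 kelvin

d = 2.52 × 1.496×10^11 m = 3.770×10^11 m.
S = L/(4πd²) = 5.274 W/m².
Before: T₁ = [5.274·0.43/(4σ)]^(1/4) = 56.23 K.
Final:   T₂ = [S(1−0.78)/(4σ)]^(1/4) = 47.56 K.
ΔT = T₂ − T₁ = -8.675 K.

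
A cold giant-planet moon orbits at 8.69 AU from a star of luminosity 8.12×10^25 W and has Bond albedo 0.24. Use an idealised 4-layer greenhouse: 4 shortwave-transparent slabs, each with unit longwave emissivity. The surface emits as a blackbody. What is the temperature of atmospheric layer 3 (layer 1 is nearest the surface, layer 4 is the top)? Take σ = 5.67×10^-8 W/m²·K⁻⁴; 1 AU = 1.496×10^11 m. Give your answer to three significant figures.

71.1 K

d = 8.69 × 1.496×10^11 m = 1.300×10^12 m.
Spreading L over a sphere of radius d: S = 8.12×10^25/(4π·1.30×10^12²) = 3.823 W/m².
The effective emission temperature is T_e = [S(1−α)/(4σ)]^¼ = 59.83 K.
The net upward flux σT_e⁴ is constant between every pair of levels, so T_k⁴ = (N+1−k)T_e⁴.
T_3 = (2)^(1/4)·59.83 = 71.15 K.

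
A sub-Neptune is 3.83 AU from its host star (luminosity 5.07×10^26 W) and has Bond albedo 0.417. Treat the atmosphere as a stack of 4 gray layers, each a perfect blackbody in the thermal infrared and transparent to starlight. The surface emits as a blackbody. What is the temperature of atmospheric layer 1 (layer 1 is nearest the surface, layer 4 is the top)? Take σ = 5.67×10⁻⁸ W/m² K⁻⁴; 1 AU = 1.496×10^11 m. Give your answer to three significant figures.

d = 3.83 × 1.496×10^11 m = 5.730×10^11 m.
Flux at the orbit: S = L/(4πd²) = 5.07×10^26/(4π·(5.73×10^11)²) = 122.9 W/m².
Top-of-atmosphere balance: σT_e⁴ = S(1−α)/4 = 17.91 W/m² → T_e = 133.3 K.
In the N-layer model, layer k (counted from the surface) has T_k = (N+1−k)^(1/4)·T_e.
With k = 1: T_1 = (4+1−1)^¼·133.3 K = 188.5 K.

189 kelvin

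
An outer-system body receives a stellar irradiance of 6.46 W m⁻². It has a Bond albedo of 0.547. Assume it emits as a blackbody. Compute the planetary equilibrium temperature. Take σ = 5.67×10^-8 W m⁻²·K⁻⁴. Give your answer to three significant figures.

The planet absorbs (1−α)S over its disc πR² and re-emits over 4πR², so the mean absorbed flux is (1−0.547)·6.460/4 = 0.7316 W m⁻².
Balancing against σT⁴: T = (0.7316/5.67×10⁻⁸)^(1/4) = 59.93 K.

59.9 kelvin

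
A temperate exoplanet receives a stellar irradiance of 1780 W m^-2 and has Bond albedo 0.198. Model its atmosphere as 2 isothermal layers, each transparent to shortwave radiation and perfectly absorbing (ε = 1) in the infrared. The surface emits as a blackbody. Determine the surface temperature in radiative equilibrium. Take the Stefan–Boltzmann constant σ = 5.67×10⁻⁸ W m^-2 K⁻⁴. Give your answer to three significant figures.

371 K

Top-of-atmosphere balance: σT_e⁴ = S(1−α)/4 = 356.9 W m^-2 → T_e = 281.7 K.
With N = 2 opaque layers, T_s = (N+1)^(1/4)·T_e = 3^(1/4)·281.7 = 370.7 K.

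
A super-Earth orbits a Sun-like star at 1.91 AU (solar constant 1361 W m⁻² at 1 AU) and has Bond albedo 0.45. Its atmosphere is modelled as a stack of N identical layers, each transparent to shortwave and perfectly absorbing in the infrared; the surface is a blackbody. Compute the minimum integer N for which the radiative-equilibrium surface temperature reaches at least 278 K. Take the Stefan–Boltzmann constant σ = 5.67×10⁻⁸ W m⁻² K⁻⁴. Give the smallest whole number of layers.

6

By the inverse-square law, S = 1361/1.91² = 373.1 W m⁻².
The effective emission temperature is T_e = [S(1−α)/(4σ)]^¼ = 173.4 K.
T_s = (N+1)^(1/4)·T_e ≥ 278 K requires N+1 ≥ (T_s/T_e)⁴ = (278/173.4)⁴ = 6.602.
So N ≥ 5.602; the smallest integer is N = 6.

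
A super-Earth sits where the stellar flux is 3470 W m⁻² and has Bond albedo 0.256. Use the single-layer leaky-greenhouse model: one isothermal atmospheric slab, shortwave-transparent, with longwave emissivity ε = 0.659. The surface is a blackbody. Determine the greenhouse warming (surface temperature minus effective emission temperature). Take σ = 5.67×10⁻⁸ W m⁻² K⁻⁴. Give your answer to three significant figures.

34.3 kelvin

At the top of the atmosphere, σT_e⁴ = S(1−α)/4 = 645.4 W m⁻², giving T_e = 326.6 K.
For a single slab of emissivity ε, T_s⁴ = 2T_e⁴/(2−ε); thus T_s = 326.6·(1.491)^(1/4) = 361.0 K.
Greenhouse warming: T_s − T_e = 34.33 K.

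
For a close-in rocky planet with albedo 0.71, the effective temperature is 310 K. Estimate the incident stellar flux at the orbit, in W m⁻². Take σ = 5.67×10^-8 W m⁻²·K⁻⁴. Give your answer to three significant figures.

7220 W m⁻²

From S(1−α)/4 = σT⁴: S = 4σT⁴/(1−α).
σT⁴ = 5.67×10⁻⁸·(310)⁴ = 523.6 W m⁻².
S = 4·523.6/0.29 = 7223 W m⁻².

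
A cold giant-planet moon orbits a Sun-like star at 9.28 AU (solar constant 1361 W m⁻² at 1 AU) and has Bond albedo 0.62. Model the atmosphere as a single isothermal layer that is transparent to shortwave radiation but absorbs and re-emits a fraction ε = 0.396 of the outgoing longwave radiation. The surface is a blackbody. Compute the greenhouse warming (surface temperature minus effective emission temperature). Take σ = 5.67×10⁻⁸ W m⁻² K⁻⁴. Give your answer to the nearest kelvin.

4 kelvin

By the inverse-square law, S = 1361/9.28² = 15.80 W m⁻².
Effective emission temperature (TOA balance): σT_e⁴ = S(1−α)/4 = 1.501 W m⁻² → T_e = 71.73 K.
Surface balance with a leaky layer gives σT_s⁴ = σT_e⁴·2/(2−ε), so T_s = T_e·[2/(2−0.396)]^(1/4) = 75.80 K.
The atmosphere warms the surface by 4.068 K.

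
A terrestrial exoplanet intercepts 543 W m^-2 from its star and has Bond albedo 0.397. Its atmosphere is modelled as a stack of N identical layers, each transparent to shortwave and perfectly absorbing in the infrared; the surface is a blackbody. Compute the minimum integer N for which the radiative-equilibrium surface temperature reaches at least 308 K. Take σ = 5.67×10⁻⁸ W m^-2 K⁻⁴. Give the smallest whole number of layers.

6

OLR = S(1−α)/4 = 81.86 W m^-2; the top layer radiates at T_e = 194.9 K.
T_s = (N+1)^(1/4)·T_e ≥ 308 K requires N+1 ≥ (T_s/T_e)⁴ = (308/194.9)⁴ = 6.233.
Rounding up, N = 6.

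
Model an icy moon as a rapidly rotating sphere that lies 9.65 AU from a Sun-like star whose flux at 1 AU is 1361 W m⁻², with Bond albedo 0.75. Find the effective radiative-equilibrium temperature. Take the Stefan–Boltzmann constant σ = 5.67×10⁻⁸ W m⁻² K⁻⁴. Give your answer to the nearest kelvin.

63 K

Flux at the orbit: S = 1361/(9.65)² = 14.62 W m⁻².
Absorbed flux (global mean): S(1−α)/4 = 14.62·0.25/4 = 0.9134 W m⁻².
In equilibrium σT⁴ equals this, so T = 63.35 K.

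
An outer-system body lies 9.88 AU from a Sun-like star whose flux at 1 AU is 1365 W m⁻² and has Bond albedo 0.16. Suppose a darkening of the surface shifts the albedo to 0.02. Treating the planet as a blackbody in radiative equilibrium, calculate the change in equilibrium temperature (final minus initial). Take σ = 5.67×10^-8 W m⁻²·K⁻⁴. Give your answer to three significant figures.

3.33 kelvin

Irradiance scales as 1/d², so S = 1365 W m⁻² × (1/9.88)² = 13.98 W m⁻².
Before: T₁ = [13.98·0.84/(4σ)]^(1/4) = 84.83 K.
With α = 0.02, T₂ = 88.17 K.
Change: 88.17 − 84.83 = 3.333 K.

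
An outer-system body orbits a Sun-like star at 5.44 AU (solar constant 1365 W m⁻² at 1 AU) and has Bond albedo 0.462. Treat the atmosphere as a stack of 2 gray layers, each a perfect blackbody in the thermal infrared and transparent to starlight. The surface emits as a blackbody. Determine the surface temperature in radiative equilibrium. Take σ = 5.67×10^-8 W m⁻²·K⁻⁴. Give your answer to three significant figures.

135 K

By the inverse-square law, S = 1365/5.44² = 46.12 W m⁻².
Top-of-atmosphere balance: σT_e⁴ = S(1−α)/4 = 6.204 W m⁻² → T_e = 102.3 K.
With N = 2 opaque layers, T_s = (N+1)^(1/4)·T_e = 3^(1/4)·102.3 = 134.6 K.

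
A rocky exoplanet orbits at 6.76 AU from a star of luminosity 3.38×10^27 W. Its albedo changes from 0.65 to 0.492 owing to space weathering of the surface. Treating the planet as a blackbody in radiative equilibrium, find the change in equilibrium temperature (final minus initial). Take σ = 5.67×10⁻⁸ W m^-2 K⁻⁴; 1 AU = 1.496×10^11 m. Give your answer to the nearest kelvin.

Orbital distance: d = 6.76 AU = 1.011×10^12 m.
S = L/(4πd²) = 263.0 W m^-2.
Initial: T₁ = [S(1−0.65)/(4σ)]^(1/4) = 141.9 K.
Final:   T₂ = [S(1−0.492)/(4σ)]^(1/4) = 155.8 K.
Change: 155.8 − 141.9 = 13.85 K.

14 K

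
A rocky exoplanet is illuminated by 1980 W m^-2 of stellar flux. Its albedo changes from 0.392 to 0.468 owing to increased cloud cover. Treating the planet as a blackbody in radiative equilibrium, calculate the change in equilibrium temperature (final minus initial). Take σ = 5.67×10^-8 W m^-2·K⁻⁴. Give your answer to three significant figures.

-8.86 K

Initial: T₁ = [S(1−0.392)/(4σ)]^(1/4) = 269.9 K.
Final:   T₂ = [S(1−0.468)/(4σ)]^(1/4) = 261.1 K.
ΔT = T₂ − T₁ = -8.862 K.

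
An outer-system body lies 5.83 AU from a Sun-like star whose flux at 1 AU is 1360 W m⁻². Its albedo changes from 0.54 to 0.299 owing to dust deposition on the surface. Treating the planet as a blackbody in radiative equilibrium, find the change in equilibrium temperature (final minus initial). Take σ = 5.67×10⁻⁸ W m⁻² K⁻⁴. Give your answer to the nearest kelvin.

11 K

Irradiance scales as 1/d², so S = 1360 W m⁻² × (1/5.83)² = 40.01 W m⁻².
Before: T₁ = [40.01·0.46/(4σ)]^(1/4) = 94.91 K.
After:  T₂ = [40.01·0.701/(4σ)]^(1/4) = 105.5 K.
Change: 105.5 − 94.91 = 10.54 K.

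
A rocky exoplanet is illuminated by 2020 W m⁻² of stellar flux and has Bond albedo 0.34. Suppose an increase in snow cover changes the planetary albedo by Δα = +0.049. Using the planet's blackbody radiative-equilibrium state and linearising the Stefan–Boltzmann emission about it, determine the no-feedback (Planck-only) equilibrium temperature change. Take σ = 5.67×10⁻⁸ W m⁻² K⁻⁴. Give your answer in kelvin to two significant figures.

-5.1 K

Reference equilibrium: T_e = [S(1−α)/(4σ)]^(1/4) = 276.9 K.
ΔF = −(S/4)Δα = −(2020/4)×(+0.049) = -24.75 W m⁻².
The Planck feedback parameter is 4σT_e³ = 4.815 W m⁻²/K.
Hence the no-feedback warming is ΔF/(4σT_e³) = -5.14 K.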